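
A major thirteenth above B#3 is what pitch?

G##5

Counting six letter names plus an octave up from B lands on G.
A major thirteenth spans 21 semitones, so from B#3 the target pitch is G##5.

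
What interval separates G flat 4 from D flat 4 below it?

Descending from Gb4 to Db4 is the same interval as ascending Db4 to Gb4.
D to G spans four letter names (D-E-F-G) — that makes it a fourth of some quality.
The perfect fourth spans 5 semitones, and Db4 to Gb4 is exactly 5 semitones — so this is a perfect fourth.

P4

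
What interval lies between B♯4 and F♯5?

B to F spans five letter names (B-C-D-E-F), so the interval is some kind of fifth.
A perfect fifth would be 7 semitones; B#4 to F#5 is 6, one semitone narrower, so the interval is diminished.

diminished fifth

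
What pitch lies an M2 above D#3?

Two letter names up from D: E.
A major second spans 2 semitones, so from D#3 the target pitch is E#3.

E#3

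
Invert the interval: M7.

Inverted interval numbers add to nine, so a seventh pairs with a second (7 + 2 = 9).
The quality also flips — major becomes minor — giving a minor second.

m2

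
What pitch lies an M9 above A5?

B6

Counting two letter names plus an octave up from A lands on B.
A major ninth spans 14 semitones, so from A5 the target pitch is B6.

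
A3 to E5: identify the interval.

A to E spans five letter names (A-B-C-D-E), plus an octave: a twelfth.
A3 to E5 is 19 semitones, matching the perfect twelfth exactly, so the quality is perfect.
(Equivalently, a compound perfect fifth: a perfect fifth plus an octave.)

perfect 12th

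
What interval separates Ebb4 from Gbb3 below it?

major sixth

Descending from Ebb4 to Gbb3 is the same interval as ascending Gbb3 to Ebb4.
G to E spans six letter names (G-A-B-C-D-E) — that makes it a sixth of some quality.
Counting semitones, Gbb3→Ebb4 is 9, which is the major sixth.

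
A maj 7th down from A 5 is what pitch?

B-flat 4

Counting seven letter names down from A lands on B.
A major seventh is 11 semitones; 11 semitones down from A5 gives Bb4.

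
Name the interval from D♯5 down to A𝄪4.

Descending from D#5 to A##4 is the same interval as ascending A##4 to D#5.
A to D spans four letter names (A-B-C-D): a fourth.
A##4 to D#5 spans 4 semitones — one semitone narrower than the perfect fourth (5) — giving a diminished fourth.

diminished fourth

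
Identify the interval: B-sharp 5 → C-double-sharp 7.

major 9th

B to C spans two letter names (B-C), plus an octave: a ninth.
The major ninth spans 14 semitones, and B#5 to C##7 is exactly 14 semitones — so this is a major ninth.
(Equivalently, a compound major second: a major second plus an octave.)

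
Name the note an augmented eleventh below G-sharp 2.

The eleventh's letter: G down four letter names plus an octave → D.
An augmented eleventh spans 18 semitones, so from G#2 the target pitch is D1.

D 1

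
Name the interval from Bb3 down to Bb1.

perfect fifteenth

Descending from Bb3 to Bb1 is the same interval as ascending Bb1 to Bb3.
B to B is the same letter name, plus 2 octaves, so the interval is some kind of fifteenth.
The perfect fifteenth spans 24 semitones, and Bb1 to Bb3 is exactly 24 semitones — so this is a perfect fifteenth.
(Equivalently, a compound perfect octave: a perfect octave plus an octave.)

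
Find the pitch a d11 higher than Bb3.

Four letters up from B (plus an octave) reaches E.
A diminished eleventh spans 16 semitones, so from Bb3 the target pitch is Ebb5.

Ebb5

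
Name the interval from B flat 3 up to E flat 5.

B to E spans four letter names (B-C-D-E), plus an octave, so the interval is some kind of eleventh.
Counting semitones, Bb3→Eb5 is 17, which is the perfect eleventh.
(Equivalently, a compound perfect fourth: a perfect fourth plus an octave.)

P11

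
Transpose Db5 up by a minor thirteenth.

Bbb6

The thirteenth's letter: D up six letter names plus an octave → B.
A minor thirteenth spans 20 semitones, so from Db5 the target pitch is Bbb6.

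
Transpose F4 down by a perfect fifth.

Counting five letter names down from F lands on B.
A perfect fifth spans 7 semitones, so from F4 the target pitch is Bb3.

Bb3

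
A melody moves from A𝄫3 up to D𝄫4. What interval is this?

A to D spans four letter names (A-B-C-D): a fourth.
Abb3 to Dbb4 is 5 semitones, matching the perfect fourth exactly, so the quality is perfect.

P4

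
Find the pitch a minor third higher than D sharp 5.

Counting three letter names up from D lands on F.
A minor third spans 3 semitones, so from D#5 the target pitch is F#5.

F sharp 5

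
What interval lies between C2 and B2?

C to B spans seven letter names (C-D-E-F-G-A-B) — that makes it a seventh of some quality.
Counting semitones, C2→B2 is 11, which is the major seventh.

major 7th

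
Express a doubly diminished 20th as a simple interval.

Subtracting seven from the interval number removes an octave: 20 − 14 = 6.
That makes a doubly diminished twentieth a compound doubly diminished sixth — 2 octaves plus a doubly diminished sixth.

dd6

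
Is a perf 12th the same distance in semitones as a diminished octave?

A perfect twelfth is 19 semitones but a diminished octave is 11 semitones — different sizes.

No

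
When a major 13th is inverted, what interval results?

m3

First reduce the compound major thirteenth to its simple form, a major sixth.
Inverted interval numbers add to nine, so a sixth pairs with a third (6 + 3 = 9).
Quality inverts too: major becomes minor. That makes the inversion a minor third.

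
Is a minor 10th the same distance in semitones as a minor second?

No

A minor tenth spans 15 semitones; a minor second spans 1 semitone. They differ by 14.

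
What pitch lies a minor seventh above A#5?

G#6

The seventh takes the letter from A up to G.
A minor seventh is 10 semitones; 10 semitones up from A#5 gives G#6.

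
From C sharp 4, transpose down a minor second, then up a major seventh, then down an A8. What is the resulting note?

A minor second down from C#4 is B#3.
B#3 up a major seventh → A##4 (11 semitones).
Down an augmented octave from A##4: A#3 (13 semitones down).

A sharp 3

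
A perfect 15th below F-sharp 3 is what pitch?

F-sharp 1

The letter stays F (same as the start), shifted two octaves down.
A perfect fifteenth spans 24 semitones, so from F#3 the target pitch is F#1.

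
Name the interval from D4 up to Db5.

d8

D to D is the same letter name, plus an octave: an octave.
A perfect octave would be 12 semitones; D4 to Db5 is 11, one semitone narrower, so the interval is diminished.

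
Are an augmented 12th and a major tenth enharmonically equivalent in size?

No

20 semitones (augmented twelfth) vs 16 semitones (major tenth): not equal.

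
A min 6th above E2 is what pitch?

C3

The sixth takes the letter from E up to C.
A minor sixth spans 8 semitones, so from E2 the target pitch is C3.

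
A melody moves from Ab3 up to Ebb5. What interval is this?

A to E spans five letter names (A-B-C-D-E), plus an octave: a twelfth.
The perfect twelfth is 19 semitones; here we have 18, one semitone narrower: diminished.
(Equivalently, a compound diminished fifth: a diminished fifth plus an octave.)

diminished twelfth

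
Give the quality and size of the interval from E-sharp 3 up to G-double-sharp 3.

E to G spans three letter names (E-F-G) — that makes it a third of some quality.
The major third spans 4 semitones, and E#3 to G##3 is exactly 4 semitones — so this is a major third.

M3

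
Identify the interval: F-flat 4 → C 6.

augmented twelfth

F to C spans five letter names (F-G-A-B-C), plus an octave — that makes it a twelfth of some quality.
The perfect twelfth is 19 semitones; here we have 20, one semitone wider: augmented.
(Equivalently, a compound augmented fifth: an augmented fifth plus an octave.)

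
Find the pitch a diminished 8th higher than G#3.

G4

The letter stays G (same as the start), shifted an octave up.
Moving 11 semitones up from G#3 (the size of a diminished octave) reaches G4.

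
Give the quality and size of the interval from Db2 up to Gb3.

perfect eleventh

D to G spans four letter names (D-E-F-G), plus an octave, so the interval is some kind of eleventh.
Db2 to Gb3 is 17 semitones, matching the perfect eleventh exactly, so the quality is perfect.
(Equivalently, a compound perfect fourth: a perfect fourth plus an octave.)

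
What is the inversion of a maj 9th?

minor seventh

First reduce the compound major ninth to its simple form, a major second.
The rule of nine gives the new number: 9 − 2 = 7, so a second becomes a seventh.
And major becomes minor under inversion, so we get a minor seventh.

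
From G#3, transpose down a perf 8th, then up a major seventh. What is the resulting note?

Down a perfect octave from G#3: G#2 (12 semitones down).
Up a major seventh from G#2: F##3 (11 semitones up).

F##3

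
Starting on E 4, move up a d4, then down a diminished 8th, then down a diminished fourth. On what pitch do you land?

E4 up a diminished fourth → Ab4 (4 semitones).
Down a diminished octave from Ab4: A3 (11 semitones down).
A diminished fourth down from A3 is E#3.

E sharp 3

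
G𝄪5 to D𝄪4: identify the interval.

perfect eleventh

Descending from G##5 to D##4 is the same interval as ascending D##4 to G##5.
D to G spans four letter names (D-E-F-G), plus an octave — that makes it an eleventh of some quality.
The perfect eleventh spans 17 semitones, and D##4 to G##5 is exactly 17 semitones — so this is a perfect eleventh.
(Equivalently, a compound perfect fourth: a perfect fourth plus an octave.)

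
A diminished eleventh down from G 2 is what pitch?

Counting four letter names plus an octave down from G lands on D.
A diminished eleventh spans 16 semitones, so from G2 the target pitch is D#1.

D-sharp 1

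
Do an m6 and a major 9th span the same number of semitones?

No

8 semitones (minor sixth) vs 14 semitones (major ninth): not equal.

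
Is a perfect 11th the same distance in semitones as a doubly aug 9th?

17 semitones (perfect eleventh) vs 16 semitones (doubly augmented ninth): not equal.

No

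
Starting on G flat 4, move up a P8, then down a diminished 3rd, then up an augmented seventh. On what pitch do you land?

D double-sharp 6

Gb4 up a perfect octave → Gb5 (12 semitones).
Gb5 down a diminished third → E5 (2 semitones).
Up an augmented seventh from E5: D##6 (12 semitones up).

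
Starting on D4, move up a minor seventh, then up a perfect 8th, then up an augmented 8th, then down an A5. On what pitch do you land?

F6

A minor seventh up from D4 is C5.
Up a perfect octave from C5: C6 (12 semitones up).
Up an augmented octave from C6: C#7 (13 semitones up).
C#7 down an augmented fifth → F6 (8 semitones).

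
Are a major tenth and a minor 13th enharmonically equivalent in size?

16 semitones (major tenth) vs 20 semitones (minor thirteenth): not equal.

No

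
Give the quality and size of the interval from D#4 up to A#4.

perfect 5th

D to A spans five letter names (D-E-F-G-A), so the interval is some kind of fifth.
The perfect fifth spans 7 semitones, and D#4 to A#4 is exactly 7 semitones — so this is a perfect fifth.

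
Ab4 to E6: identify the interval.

augmented twelfth

A to E spans five letter names (A-B-C-D-E), plus an octave, so the interval is some kind of twelfth.
A perfect twelfth would be 19 semitones; Ab4 to E6 is 20, one semitone wider, so the interval is augmented.
(Equivalently, a compound augmented fifth: an augmented fifth plus an octave.)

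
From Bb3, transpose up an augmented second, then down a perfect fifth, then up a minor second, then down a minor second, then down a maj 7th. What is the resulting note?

G2

Bb3 up an augmented second → C#4 (3 semitones).
C#4 down a perfect fifth → F#3 (7 semitones).
Up a minor second from F#3: G3 (1 semitone up).
Down a minor second from G3: F#3 (1 semitone down).
F#3 down a major seventh → G2 (11 semitones).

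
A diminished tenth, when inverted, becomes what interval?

First reduce the compound diminished tenth to its simple form, a diminished third.
Interval numbers invert to sum to nine: 3 + 6 = 9, so a third inverts to a sixth.
The quality also flips — diminished becomes augmented — giving an augmented sixth.

A6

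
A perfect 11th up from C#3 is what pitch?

F#4

The eleventh's letter: C up four letter names plus an octave → F.
A perfect eleventh spans 17 semitones, so from C#3 the target pitch is F#4.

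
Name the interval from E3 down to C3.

Descending from E3 to C3 is the same interval as ascending C3 to E3.
C to E spans three letter names (C-D-E): a third.
C3 to E3 is 4 semitones, matching the major third exactly, so the quality is major.

M3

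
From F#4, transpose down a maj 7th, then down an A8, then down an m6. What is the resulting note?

A major seventh down from F#4 is G3.
An augmented octave down from G3 is Gb2.
Down a minor sixth from Gb2: Bb1 (8 semitones down).

Bb1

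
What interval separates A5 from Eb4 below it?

Descending from A5 to Eb4 is the same interval as ascending Eb4 to A5.
E to A spans four letter names (E-F-G-A), plus an octave: an eleventh.
Eb4 to A5 spans 18 semitones — one semitone wider than the perfect eleventh (17) — giving an augmented eleventh.
(Equivalently, a compound augmented fourth: an augmented fourth plus an octave.)

augmented eleventh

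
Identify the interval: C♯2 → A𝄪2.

augmented 6th

C to A spans six letter names (C-D-E-F-G-A), so the interval is some kind of sixth.
The major sixth is 9 semitones; here we have 10, one semitone wider: augmented.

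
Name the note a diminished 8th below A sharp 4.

A double-sharp 3

An octave keeps the letter name A, an octave down from A.
A diminished octave spans 11 semitones, so from A#4 the target pitch is A##3.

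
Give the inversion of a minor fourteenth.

M2

First reduce the compound minor fourteenth to its simple form, a minor seventh.
Interval numbers invert to sum to nine: 7 + 2 = 9, so a seventh inverts to a second.
Quality inverts too: minor becomes major. That makes the inversion a major second.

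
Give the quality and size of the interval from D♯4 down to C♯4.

Descending from D#4 to C#4 is the same interval as ascending C#4 to D#4.
C to D spans two letter names (C-D): a second.
The major second spans 2 semitones, and C#4 to D#4 is exactly 2 semitones — so this is a major second.

major second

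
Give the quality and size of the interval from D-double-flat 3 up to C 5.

augmented 14th

D to C spans seven letter names (D-E-F-G-A-B-C), plus an octave, so the interval is some kind of fourteenth.
Dbb3 to C5 spans 24 semitones — one semitone wider than the major fourteenth (23) — giving an augmented fourteenth.
(Equivalently, a compound augmented seventh: an augmented seventh plus an octave.)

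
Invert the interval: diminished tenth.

augmented sixth

First reduce the compound diminished tenth to its simple form, a diminished third.
Inverted interval numbers add to nine, so a third pairs with a sixth (3 + 6 = 9).
And diminished becomes augmented under inversion, so we get an augmented sixth.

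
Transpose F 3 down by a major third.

D-flat 3

Counting three letter names down from F lands on D.
Moving 4 semitones down from F3 (the size of a major third) reaches Db3.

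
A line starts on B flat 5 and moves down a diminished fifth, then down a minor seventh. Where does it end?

A diminished fifth down from Bb5 is E5.
A minor seventh down from E5 is F#4.

F sharp 4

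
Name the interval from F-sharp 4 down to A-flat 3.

Descending from F#4 to Ab3 is the same interval as ascending Ab3 to F#4.
A to F spans six letter names (A-B-C-D-E-F): a sixth.
Ab3 to F#4 spans 10 semitones — one semitone wider than the major sixth (9) — giving an augmented sixth.

augmented sixth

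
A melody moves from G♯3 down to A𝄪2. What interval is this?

diminished seventh

Descending from G#3 to A##2 is the same interval as ascending A##2 to G#3.
A to G spans seven letter names (A-B-C-D-E-F-G) — that makes it a seventh of some quality.
The major seventh is 11 semitones; here we have 9, two semitones narrower: diminished.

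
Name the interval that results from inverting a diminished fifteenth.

augmented unison

First reduce the compound diminished fifteenth to its simple form, a diminished octave.
Interval numbers invert to sum to nine: 8 + 1 = 9, so an octave inverts to a unison.
The quality also flips — diminished becomes augmented — giving an augmented unison.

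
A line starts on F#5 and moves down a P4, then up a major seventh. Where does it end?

B#5

F#5 down a perfect fourth → C#5 (5 semitones).
Up a major seventh from C#5: B#5 (11 semitones up).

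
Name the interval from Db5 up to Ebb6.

minor 9th

D to E spans two letter names (D-E), plus an octave, so the interval is some kind of ninth.
At 13 semitones, Db5→Ebb6 falls one short of a major ninth: minor.
(Equivalently, a compound minor second: a minor second plus an octave.)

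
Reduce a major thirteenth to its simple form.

major 6th

Subtracting seven from the interval number removes an octave: 13 − 7 = 6.
That makes a major thirteenth a compound major sixth — an octave plus a major sixth.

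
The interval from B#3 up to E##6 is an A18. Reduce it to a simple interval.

augmented 4th

Each octave removed subtracts seven from the number: 18 − 14 = 4.
So an augmented eighteenth is 2 octaves plus an augmented fourth. The quality is unchanged.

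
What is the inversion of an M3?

The rule of nine gives the new number: 9 − 3 = 6, so a third becomes a sixth.
Quality inverts too: major becomes minor. That makes the inversion a minor sixth.

minor 6th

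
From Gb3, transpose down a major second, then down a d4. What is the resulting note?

A major second down from Gb3 is Fb3.
Down a diminished fourth from Fb3: C3 (4 semitones down).

C3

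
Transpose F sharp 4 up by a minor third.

The third takes the letter from F up to A.
A minor third is 3 semitones; 3 semitones up from F#4 gives A4.

A 4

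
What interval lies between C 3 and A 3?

C to A spans six letter names (C-D-E-F-G-A), so the interval is some kind of sixth.
C3 to A3 is 9 semitones, matching the major sixth exactly, so the quality is major.

major sixth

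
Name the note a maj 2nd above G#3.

A#3

Counting two letter names up from G lands on A.
Moving 2 semitones up from G#3 (the size of a major second) reaches A#3.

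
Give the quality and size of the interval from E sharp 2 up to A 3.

E to A spans four letter names (E-F-G-A), plus an octave, so the interval is some kind of eleventh.
A perfect eleventh would be 17 semitones; E#2 to A3 is 16, one semitone narrower, so the interval is diminished.
(Equivalently, a compound diminished fourth: a diminished fourth plus an octave.)

diminished eleventh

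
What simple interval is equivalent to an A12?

augmented 5th

Subtracting seven from the interval number removes an octave: 12 − 7 = 5.
That makes an augmented twelfth a compound augmented fifth — an octave plus an augmented fifth.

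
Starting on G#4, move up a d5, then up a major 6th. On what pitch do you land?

B5

A diminished fifth up from G#4 is D5.
A major sixth up from D5 is B5.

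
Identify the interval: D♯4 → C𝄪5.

D to C spans seven letter names (D-E-F-G-A-B-C), so the interval is some kind of seventh.
Counting semitones, D#4→C##5 is 11, which is the major seventh.

major 7th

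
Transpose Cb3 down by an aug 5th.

Fbb2

The fifth takes the letter from C down to F.
An augmented fifth is 8 semitones; 8 semitones down from Cb3 gives Fbb2.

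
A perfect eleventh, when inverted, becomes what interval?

perfect fifth

First reduce the compound perfect eleventh to its simple form, a perfect fourth.
The rule of nine gives the new number: 9 − 4 = 5, so a fourth becomes a fifth.
Quality inverts too: perfect stays perfect. That makes the inversion a perfect fifth.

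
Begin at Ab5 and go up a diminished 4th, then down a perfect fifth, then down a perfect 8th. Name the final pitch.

Up a diminished fourth from Ab5: Dbb6 (4 semitones up).
Down a perfect fifth from Dbb6: Gbb5 (7 semitones down).
A perfect octave down from Gbb5 is Gbb4.

Gbb4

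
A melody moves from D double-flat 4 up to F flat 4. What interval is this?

D to F spans three letter names (D-E-F): a third.
Counting semitones, Dbb4→Fb4 is 4, which is the major third.

M3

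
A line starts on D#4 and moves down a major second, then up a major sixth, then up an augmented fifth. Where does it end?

Down a major second from D#4: C#4 (2 semitones down).
C#4 up a major sixth → A#4 (9 semitones).
A#4 up an augmented fifth → E##5 (8 semitones).

E##5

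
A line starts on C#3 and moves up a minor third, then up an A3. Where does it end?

G##3

C#3 up a minor third → E3 (3 semitones).
Up an augmented third from E3: G##3 (5 semitones up).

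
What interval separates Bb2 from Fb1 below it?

Descending from Bb2 to Fb1 is the same interval as ascending Fb1 to Bb2.
F to B spans four letter names (F-G-A-B), plus an octave — that makes it an eleventh of some quality.
A perfect eleventh would be 17 semitones; Fb1 to Bb2 is 18, one semitone wider, so the interval is augmented.
(Equivalently, a compound augmented fourth: an augmented fourth plus an octave.)

augmented eleventh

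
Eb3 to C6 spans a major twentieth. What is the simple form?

M6

Subtracting seven from the interval number removes an octave: 20 − 14 = 6.
That makes a major twentieth a compound major sixth — 2 octaves plus a major sixth.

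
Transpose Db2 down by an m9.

C1

Two letters down from D (plus an octave) reaches C.
Moving 13 semitones down from Db2 (the size of a minor ninth) reaches C1.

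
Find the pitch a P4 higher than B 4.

E 5

Counting four letter names up from B lands on E.
Moving 5 semitones up from B4 (the size of a perfect fourth) reaches E5.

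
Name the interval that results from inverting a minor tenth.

First reduce the compound minor tenth to its simple form, a minor third.
The rule of nine gives the new number: 9 − 3 = 6, so a third becomes a sixth.
And minor becomes major under inversion, so we get a major sixth.

major sixth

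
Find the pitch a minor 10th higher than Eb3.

Gb4

Three letters up from E (plus an octave) reaches G.
Moving 15 semitones up from Eb3 (the size of a minor tenth) reaches Gb4.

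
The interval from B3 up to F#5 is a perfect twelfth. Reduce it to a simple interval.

P5

Each octave removed subtracts seven from the number: 12 − 7 = 5.
Quality carries through unchanged, so the simple form is a perfect fifth.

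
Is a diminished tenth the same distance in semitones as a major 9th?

A diminished tenth spans 14 semitones, and a major ninth also spans 14 semitones — they're enharmonic.

Yes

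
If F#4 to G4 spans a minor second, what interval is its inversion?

Interval numbers invert to sum to nine: 2 + 7 = 9, so a second inverts to a seventh.
The quality also flips — minor becomes major — giving a major seventh.

major seventh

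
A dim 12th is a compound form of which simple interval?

Take out an octave (7 from the number): 12 − 7 = 5.
So a diminished twelfth is an octave plus a diminished fifth. The quality is unchanged.

d5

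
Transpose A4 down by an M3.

Counting three letter names down from A lands on F.
A major third spans 4 semitones, so from A4 the target pitch is F4.

F4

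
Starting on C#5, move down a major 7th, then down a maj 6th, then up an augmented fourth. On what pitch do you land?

B3

A major seventh down from C#5 is D4.
A major sixth down from D4 is F3.
An augmented fourth up from F3 is B3.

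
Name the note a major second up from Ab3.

Two letter names up from A: B.
A major second is 2 semitones; 2 semitones up from Ab3 gives Bb3.

Bb3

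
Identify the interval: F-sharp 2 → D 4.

minor 13th

F to D spans six letter names (F-G-A-B-C-D), plus an octave: a thirteenth.
A major thirteenth would be 21 semitones, but F#2 to D4 is 20 — one semitone narrower, making it a minor thirteenth.
(Equivalently, a compound minor sixth: a minor sixth plus an octave.)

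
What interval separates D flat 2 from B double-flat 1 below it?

major third

Descending from Db2 to Bbb1 is the same interval as ascending Bbb1 to Db2.
B to D spans three letter names (B-C-D), so the interval is some kind of third.
The major third spans 4 semitones, and Bbb1 to Db2 is exactly 4 semitones — so this is a major third.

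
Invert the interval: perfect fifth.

Interval numbers invert to sum to nine: 5 + 4 = 9, so a fifth inverts to a fourth.
The quality also flips — perfect stays perfect — giving a perfect fourth.

perfect 4th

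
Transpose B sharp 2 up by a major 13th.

G double-sharp 4

Six letters up from B (plus an octave) reaches G.
A major thirteenth spans 21 semitones, so from B#2 the target pitch is G##4.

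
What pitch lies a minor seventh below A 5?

B 4

The seventh takes the letter from A down to B.
A minor seventh is 10 semitones; 10 semitones down from A5 gives B4.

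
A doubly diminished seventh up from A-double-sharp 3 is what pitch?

Seven letter names up from A: G.
Moving 8 semitones up from A##3 (the size of a doubly diminished seventh) reaches G4.

G 4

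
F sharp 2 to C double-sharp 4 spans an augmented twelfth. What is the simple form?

Subtracting seven from the interval number removes an octave: 12 − 7 = 5.
Quality carries through unchanged, so the simple form is an augmented fifth.

A5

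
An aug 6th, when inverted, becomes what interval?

diminished 3rd

Inverted interval numbers add to nine, so a sixth pairs with a third (6 + 3 = 9).
And augmented becomes diminished under inversion, so we get a diminished third.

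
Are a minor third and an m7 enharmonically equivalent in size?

3 semitones (minor third) vs 10 semitones (minor seventh): not equal.

No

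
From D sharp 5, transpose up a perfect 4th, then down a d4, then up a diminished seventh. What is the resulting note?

A perfect fourth up from D#5 is G#5.
Down a diminished fourth from G#5: D##5 (4 semitones down).
D##5 up a diminished seventh → C#6 (9 semitones).

C sharp 6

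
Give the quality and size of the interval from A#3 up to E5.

A to E spans five letter names (A-B-C-D-E), plus an octave, so the interval is some kind of twelfth.
A perfect twelfth would be 19 semitones; A#3 to E5 is 18, one semitone narrower, so the interval is diminished.
(Equivalently, a compound diminished fifth: a diminished fifth plus an octave.)

d12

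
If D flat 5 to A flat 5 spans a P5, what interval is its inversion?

Inverted interval numbers add to nine, so a fifth pairs with a fourth (5 + 4 = 9).
And perfect stays perfect under inversion, so we get a perfect fourth.

perfect fourth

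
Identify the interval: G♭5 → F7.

G to F spans seven letter names (G-A-B-C-D-E-F), plus an octave — that makes it a fourteenth of some quality.
Counting semitones, Gb5→F7 is 23, which is the major fourteenth.
(Equivalently, a compound major seventh: a major seventh plus an octave.)

M14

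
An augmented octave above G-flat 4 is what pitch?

An octave keeps the letter name G, an octave up from G.
An augmented octave is 13 semitones; 13 semitones up from Gb4 gives G5.

G 5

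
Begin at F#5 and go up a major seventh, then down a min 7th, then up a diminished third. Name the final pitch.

A major seventh up from F#5 is E#6.
A minor seventh down from E#6 is F##5.
A diminished third up from F##5 is A5.

A5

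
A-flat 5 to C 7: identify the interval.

major tenth

A to C spans three letter names (A-B-C), plus an octave: a tenth.
Ab5 to C7 is 16 semitones, matching the major tenth exactly, so the quality is major.
(Equivalently, a compound major third: a major third plus an octave.)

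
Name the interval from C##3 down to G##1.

P11

Descending from C##3 to G##1 is the same interval as ascending G##1 to C##3.
G to C spans four letter names (G-A-B-C), plus an octave — that makes it an eleventh of some quality.
Counting semitones, G##1→C##3 is 17, which is the perfect eleventh.
(Equivalently, a compound perfect fourth: a perfect fourth plus an octave.)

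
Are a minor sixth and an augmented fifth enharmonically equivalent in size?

Both span 8 semitones: a minor sixth and an augmented fifth are the same chromatic distance.

Yes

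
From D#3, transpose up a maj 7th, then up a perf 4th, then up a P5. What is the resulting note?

C##5

A major seventh up from D#3 is C##4.
A perfect fourth up from C##4 is F##4.
F##4 up a perfect fifth → C##5 (7 semitones).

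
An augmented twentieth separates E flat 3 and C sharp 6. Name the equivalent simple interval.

augmented sixth

Each octave removed subtracts seven from the number: 20 − 14 = 6.
So an augmented twentieth is 2 octaves plus an augmented sixth. The quality is unchanged.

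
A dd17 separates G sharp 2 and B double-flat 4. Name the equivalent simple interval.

dd3

Take out 2 octaves (14 from the number): 17 − 14 = 3.
That makes a doubly diminished seventeenth a compound doubly diminished third — 2 octaves plus a doubly diminished third.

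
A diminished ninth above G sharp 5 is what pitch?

Counting two letter names plus an octave up from G lands on A.
A diminished ninth is 12 semitones; 12 semitones up from G#5 gives Ab6.

A flat 6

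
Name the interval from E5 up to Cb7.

E to C spans six letter names (E-F-G-A-B-C), plus an octave, so the interval is some kind of thirteenth.
The major thirteenth is 21 semitones; here we have 19, two semitones narrower: diminished.
(Equivalently, a compound diminished sixth: a diminished sixth plus an octave.)

d13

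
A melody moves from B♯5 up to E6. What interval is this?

B to E spans four letter names (B-C-D-E) — that makes it a fourth of some quality.
The perfect fourth is 5 semitones; here we have 4, one semitone narrower: diminished.

diminished fourth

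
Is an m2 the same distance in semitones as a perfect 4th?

A minor second is 1 semitone but a perfect fourth is 5 semitones — different sizes.

No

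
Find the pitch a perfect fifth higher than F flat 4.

Counting five letter names up from F lands on C.
A perfect fifth is 7 semitones; 7 semitones up from Fb4 gives Cb5.

C flat 5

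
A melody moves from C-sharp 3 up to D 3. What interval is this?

minor second

C to D spans two letter names (C-D) — that makes it a second of some quality.
At 1 semitone, C#3→D3 falls one short of a major second: minor.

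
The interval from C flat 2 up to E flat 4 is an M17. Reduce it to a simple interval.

Subtracting seven from the interval number removes an octave: 17 − 14 = 3.
So a major seventeenth is 2 octaves plus a major third. The quality is unchanged.

major 3rd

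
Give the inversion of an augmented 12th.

d4

First reduce the compound augmented twelfth to its simple form, an augmented fifth.
The rule of nine gives the new number: 9 − 5 = 4, so a fifth becomes a fourth.
The quality also flips — augmented becomes diminished — giving a diminished fourth.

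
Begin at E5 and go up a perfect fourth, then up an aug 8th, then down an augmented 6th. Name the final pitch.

C6

Up a perfect fourth from E5: A5 (5 semitones up).
A5 up an augmented octave → A#6 (13 semitones).
A#6 down an augmented sixth → C6 (10 semitones).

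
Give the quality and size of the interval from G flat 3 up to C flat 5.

P11

G to C spans four letter names (G-A-B-C), plus an octave, so the interval is some kind of eleventh.
Gb3 to Cb5 is 17 semitones, matching the perfect eleventh exactly, so the quality is perfect.
(Equivalently, a compound perfect fourth: a perfect fourth plus an octave.)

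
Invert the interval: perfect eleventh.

perfect fifth

First reduce the compound perfect eleventh to its simple form, a perfect fourth.
Interval numbers invert to sum to nine: 4 + 5 = 9, so a fourth inverts to a fifth.
And perfect stays perfect under inversion, so we get a perfect fifth.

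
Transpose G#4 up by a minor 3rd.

B4

Three letter names up from G: B.
A minor third spans 3 semitones, so from G#4 the target pitch is B4.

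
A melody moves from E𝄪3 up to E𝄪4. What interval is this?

P8

E to E is the same letter name, plus an octave, so the interval is some kind of octave.
E##3 to E##4 is 12 semitones, matching the perfect octave exactly, so the quality is perfect.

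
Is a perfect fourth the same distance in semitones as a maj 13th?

No

5 semitones (perfect fourth) vs 21 semitones (major thirteenth): not equal.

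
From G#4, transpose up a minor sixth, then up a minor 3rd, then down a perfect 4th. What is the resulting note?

D5

A minor sixth up from G#4 is E5.
E5 up a minor third → G5 (3 semitones).
Down a perfect fourth from G5: D5 (5 semitones down).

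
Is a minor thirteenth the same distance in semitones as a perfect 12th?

No

A minor thirteenth is 20 semitones but a perfect twelfth is 19 semitones — different sizes.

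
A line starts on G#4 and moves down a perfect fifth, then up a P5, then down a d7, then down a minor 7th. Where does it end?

G#4 down a perfect fifth → C#4 (7 semitones).
C#4 up a perfect fifth → G#4 (7 semitones).
Down a diminished seventh from G#4: A##3 (9 semitones down).
Down a minor seventh from A##3: B##2 (10 semitones down).

B##2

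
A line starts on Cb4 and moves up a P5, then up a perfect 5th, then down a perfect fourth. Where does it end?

A perfect fifth up from Cb4 is Gb4.
Gb4 up a perfect fifth → Db5 (7 semitones).
Down a perfect fourth from Db5: Ab4 (5 semitones down).

Ab4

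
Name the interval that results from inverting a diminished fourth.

augmented 5th

Interval numbers invert to sum to nine: 4 + 5 = 9, so a fourth inverts to a fifth.
Quality inverts too: diminished becomes augmented. That makes the inversion an augmented fifth.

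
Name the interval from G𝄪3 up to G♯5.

diminished fifteenth

G to G is the same letter name, plus 2 octaves, so the interval is some kind of fifteenth.
A perfect fifteenth would be 24 semitones; G##3 to G#5 is 23, one semitone narrower, so the interval is diminished.
(Equivalently, a compound diminished octave: a diminished octave plus an octave.)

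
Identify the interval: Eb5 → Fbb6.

E to F spans two letter names (E-F), plus an octave, so the interval is some kind of ninth.
A major ninth would be 14 semitones; Eb5 to Fbb6 is 12, two semitones narrower, so the interval is diminished.

diminished ninth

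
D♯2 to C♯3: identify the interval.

minor seventh

D to C spans seven letter names (D-E-F-G-A-B-C), so the interval is some kind of seventh.
At 10 semitones, D#2→C#3 falls one short of a major seventh: minor.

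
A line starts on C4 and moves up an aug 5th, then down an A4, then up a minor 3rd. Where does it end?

F4

Up an augmented fifth from C4: G#4 (8 semitones up).
An augmented fourth down from G#4 is D4.
Up a minor third from D4: F4 (3 semitones up).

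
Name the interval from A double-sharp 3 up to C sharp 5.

A to C spans three letter names (A-B-C), plus an octave — that makes it a tenth of some quality.
A##3 to C#5 spans 14 semitones — two semitones narrower than the major tenth (16) — giving a diminished tenth.
(Equivalently, a compound diminished third: a diminished third plus an octave.)

diminished tenth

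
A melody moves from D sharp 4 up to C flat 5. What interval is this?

D to C spans seven letter names (D-E-F-G-A-B-C) — that makes it a seventh of some quality.
D#4 to Cb5 spans 8 semitones — three semitones narrower than the major seventh (11) — giving a doubly diminished seventh.

doubly diminished seventh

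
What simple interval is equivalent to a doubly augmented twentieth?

AA6

Take out 2 octaves (14 from the number): 20 − 14 = 6.
That makes a doubly augmented twentieth a compound doubly augmented sixth — 2 octaves plus a doubly augmented sixth.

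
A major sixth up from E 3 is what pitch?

The sixth takes the letter from E up to C.
A major sixth spans 9 semitones, so from E3 the target pitch is C#4.

C-sharp 4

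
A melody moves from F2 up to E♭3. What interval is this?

F to E spans seven letter names (F-G-A-B-C-D-E), so the interval is some kind of seventh.
At 10 semitones, F2→Eb3 falls one short of a major seventh: minor.

minor seventh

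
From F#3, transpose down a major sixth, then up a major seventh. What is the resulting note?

F#3 down a major sixth → A2 (9 semitones).
A2 up a major seventh → G#3 (11 semitones).

G#3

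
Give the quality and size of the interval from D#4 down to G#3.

Descending from D#4 to G#3 is the same interval as ascending G#3 to D#4.
G to D spans five letter names (G-A-B-C-D) — that makes it a fifth of some quality.
Counting semitones, G#3→D#4 is 7, which is the perfect fifth.

perfect 5th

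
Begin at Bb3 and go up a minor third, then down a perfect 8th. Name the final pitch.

A minor third up from Bb3 is Db4.
A perfect octave down from Db4 is Db3.

Db3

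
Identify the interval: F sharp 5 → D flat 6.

diminished sixth

F to D spans six letter names (F-G-A-B-C-D), so the interval is some kind of sixth.
The major sixth is 9 semitones; here we have 7, two semitones narrower: diminished.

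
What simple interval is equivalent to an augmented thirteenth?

Take out an octave (7 from the number): 13 − 7 = 6.
Quality carries through unchanged, so the simple form is an augmented sixth.

augmented 6th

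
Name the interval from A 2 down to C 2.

major sixth

Descending from A2 to C2 is the same interval as ascending C2 to A2.
C to A spans six letter names (C-D-E-F-G-A) — that makes it a sixth of some quality.
C2 to A2 is 9 semitones, matching the major sixth exactly, so the quality is major.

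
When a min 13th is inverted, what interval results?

major third

First reduce the compound minor thirteenth to its simple form, a minor sixth.
The rule of nine gives the new number: 9 − 6 = 3, so a sixth becomes a third.
The quality also flips — minor becomes major — giving a major third.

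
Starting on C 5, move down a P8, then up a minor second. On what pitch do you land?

D flat 4

Down a perfect octave from C5: C4 (12 semitones down).
A minor second up from C4 is Db4.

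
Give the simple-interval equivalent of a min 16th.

Take out 2 octaves (14 from the number): 16 − 14 = 2.
Quality carries through unchanged, so the simple form is a minor second.

m2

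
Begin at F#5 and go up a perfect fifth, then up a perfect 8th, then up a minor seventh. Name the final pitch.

B7

F#5 up a perfect fifth → C#6 (7 semitones).
Up a perfect octave from C#6: C#7 (12 semitones up).
A minor seventh up from C#7 is B7.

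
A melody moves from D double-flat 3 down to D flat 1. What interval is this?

diminished 15th

Descending from Dbb3 to Db1 is the same interval as ascending Db1 to Dbb3.
D to D is the same letter name, plus 2 octaves: a fifteenth.
Db1 to Dbb3 spans 23 semitones — one semitone narrower than the perfect fifteenth (24) — giving a diminished fifteenth.
(Equivalently, a compound diminished octave: a diminished octave plus an octave.)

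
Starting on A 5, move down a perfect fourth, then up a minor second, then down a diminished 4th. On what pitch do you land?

C sharp 5

Down a perfect fourth from A5: E5 (5 semitones down).
E5 up a minor second → F5 (1 semitone).
F5 down a diminished fourth → C#5 (4 semitones).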